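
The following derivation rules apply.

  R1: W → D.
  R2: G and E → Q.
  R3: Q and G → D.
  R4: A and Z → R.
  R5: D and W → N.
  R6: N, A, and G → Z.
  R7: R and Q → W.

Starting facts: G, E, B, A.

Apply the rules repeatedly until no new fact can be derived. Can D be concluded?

Yes

From G and E, R2 gives Q.
Q and G hold, so D follows (R3).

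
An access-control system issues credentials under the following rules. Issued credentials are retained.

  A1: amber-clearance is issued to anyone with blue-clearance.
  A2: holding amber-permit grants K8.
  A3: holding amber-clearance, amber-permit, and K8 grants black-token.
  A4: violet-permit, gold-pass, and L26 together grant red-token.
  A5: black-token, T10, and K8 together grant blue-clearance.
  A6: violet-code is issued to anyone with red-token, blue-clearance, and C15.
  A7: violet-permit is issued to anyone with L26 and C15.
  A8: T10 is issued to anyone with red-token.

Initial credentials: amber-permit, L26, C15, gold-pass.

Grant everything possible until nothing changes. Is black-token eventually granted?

No

black-token would need amber-clearance, amber-permit, and K8 (A3), but amber-clearance is never granted.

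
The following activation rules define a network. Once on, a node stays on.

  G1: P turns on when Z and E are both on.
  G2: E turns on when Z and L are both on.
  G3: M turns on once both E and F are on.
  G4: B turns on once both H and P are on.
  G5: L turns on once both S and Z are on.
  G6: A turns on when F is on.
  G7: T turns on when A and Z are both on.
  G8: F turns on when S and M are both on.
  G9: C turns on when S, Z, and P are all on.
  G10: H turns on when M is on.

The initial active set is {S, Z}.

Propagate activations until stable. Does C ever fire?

Yes

S and Z are on, so L turns on (G5).
G2: Z and L on → E on.
Z and E are on, so P turns on (G1).
S, Z, and P are on, so C turns on (G9).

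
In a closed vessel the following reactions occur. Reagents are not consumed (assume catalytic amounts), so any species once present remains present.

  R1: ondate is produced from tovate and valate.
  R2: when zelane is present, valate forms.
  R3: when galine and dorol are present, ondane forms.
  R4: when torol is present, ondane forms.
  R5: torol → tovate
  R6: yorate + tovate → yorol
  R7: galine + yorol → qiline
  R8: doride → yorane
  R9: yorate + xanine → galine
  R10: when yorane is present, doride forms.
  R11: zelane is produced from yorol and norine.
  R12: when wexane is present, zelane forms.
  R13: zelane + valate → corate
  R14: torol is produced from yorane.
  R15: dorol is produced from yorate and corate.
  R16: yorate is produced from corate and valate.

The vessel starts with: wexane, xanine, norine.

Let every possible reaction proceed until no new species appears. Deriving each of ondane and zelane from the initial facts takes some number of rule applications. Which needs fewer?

zelane

zelane: wexane present → zelane forms (R12). [1 rule application]
ondane: wexane present → zelane forms (R12). zelane present → valate forms (R2). zelane and valate present → corate forms (R13). corate and valate present → yorate forms (R16). yorate and corate present → dorol forms (R15). yorate and xanine present → galine forms (R9). galine and dorol present → ondane forms (R3). [7 rule applications]
zelane needs fewer.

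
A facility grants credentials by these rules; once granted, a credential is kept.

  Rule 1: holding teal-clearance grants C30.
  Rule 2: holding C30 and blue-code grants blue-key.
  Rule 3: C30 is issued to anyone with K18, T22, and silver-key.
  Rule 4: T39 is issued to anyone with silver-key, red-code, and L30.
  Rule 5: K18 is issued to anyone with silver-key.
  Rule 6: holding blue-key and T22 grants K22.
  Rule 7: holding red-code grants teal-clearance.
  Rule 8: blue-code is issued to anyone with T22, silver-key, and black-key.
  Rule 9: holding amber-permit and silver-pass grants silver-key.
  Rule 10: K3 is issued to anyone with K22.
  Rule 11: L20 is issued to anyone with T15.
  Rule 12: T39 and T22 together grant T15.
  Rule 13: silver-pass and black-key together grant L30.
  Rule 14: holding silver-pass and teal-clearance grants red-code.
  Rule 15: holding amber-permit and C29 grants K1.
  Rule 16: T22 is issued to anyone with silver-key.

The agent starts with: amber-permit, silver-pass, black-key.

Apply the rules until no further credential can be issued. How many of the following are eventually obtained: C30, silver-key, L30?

3

Holding amber-permit and silver-pass grants silver-key (Rule 9).
Holding silver-pass and black-key grants L30 (Rule 13).
Holding silver-key grants T22 (Rule 16).
Holding silver-key grants K18 (Rule 5).
Holding K18, T22, and silver-key grants C30 (Rule 3).
C30: reached.
silver-key: reached.
L30: reached.
All 3 are reached.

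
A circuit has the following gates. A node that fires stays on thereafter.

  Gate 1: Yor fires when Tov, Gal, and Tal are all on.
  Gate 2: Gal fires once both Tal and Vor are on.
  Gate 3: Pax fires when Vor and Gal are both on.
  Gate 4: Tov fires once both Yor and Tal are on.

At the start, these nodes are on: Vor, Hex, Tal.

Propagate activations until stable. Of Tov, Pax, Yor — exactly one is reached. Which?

Pax

Tal and Vor are on, so Gal fires (Gate 2).
Vor and Gal are on, so Pax fires (Gate 3).
Yor would need Tov, Gal, and Tal (Gate 1), but Tov never turns on. Tov would need Yor and Tal (Gate 4), but Yor never turns on.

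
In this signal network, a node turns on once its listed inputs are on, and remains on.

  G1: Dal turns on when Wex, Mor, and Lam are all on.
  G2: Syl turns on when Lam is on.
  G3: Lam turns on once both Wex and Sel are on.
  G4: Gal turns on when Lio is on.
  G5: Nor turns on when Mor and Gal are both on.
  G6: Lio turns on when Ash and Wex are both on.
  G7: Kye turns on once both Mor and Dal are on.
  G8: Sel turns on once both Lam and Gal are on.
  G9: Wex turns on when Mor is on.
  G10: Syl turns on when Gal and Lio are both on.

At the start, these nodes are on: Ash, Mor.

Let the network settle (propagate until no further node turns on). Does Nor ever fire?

G9: Mor on → Wex on.
G6: Ash and Wex on → Lio on.
G4: Lio on → Gal on.
Mor and Gal are on, so Nor turns on (G5).

Yes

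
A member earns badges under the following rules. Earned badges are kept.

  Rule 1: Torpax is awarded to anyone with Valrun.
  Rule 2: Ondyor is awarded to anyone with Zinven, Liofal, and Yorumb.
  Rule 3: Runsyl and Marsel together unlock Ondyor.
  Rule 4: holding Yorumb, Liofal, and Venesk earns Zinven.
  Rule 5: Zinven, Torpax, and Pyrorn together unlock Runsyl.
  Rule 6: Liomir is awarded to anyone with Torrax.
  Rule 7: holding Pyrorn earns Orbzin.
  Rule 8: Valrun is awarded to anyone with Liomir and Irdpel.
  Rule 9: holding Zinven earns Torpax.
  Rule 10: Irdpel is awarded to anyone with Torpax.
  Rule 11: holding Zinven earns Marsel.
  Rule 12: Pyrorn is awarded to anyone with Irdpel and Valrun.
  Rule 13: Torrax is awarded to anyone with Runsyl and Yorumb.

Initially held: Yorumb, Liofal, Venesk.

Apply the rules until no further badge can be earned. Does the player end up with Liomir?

Liomir would need Torrax (Rule 6), but Torrax is never earned.

No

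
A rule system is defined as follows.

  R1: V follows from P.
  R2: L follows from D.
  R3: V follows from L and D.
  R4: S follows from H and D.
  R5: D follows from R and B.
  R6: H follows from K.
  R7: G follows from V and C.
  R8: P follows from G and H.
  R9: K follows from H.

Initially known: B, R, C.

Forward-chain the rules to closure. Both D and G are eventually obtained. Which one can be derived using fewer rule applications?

D

D: R and B hold, so D follows (R5). [1 rule application]
G: From R and B, R5 gives D. D holds, so L follows (R2). L and D hold, so V follows (R3). From V and C, R7 gives G. [4 rule applications]
D needs fewer.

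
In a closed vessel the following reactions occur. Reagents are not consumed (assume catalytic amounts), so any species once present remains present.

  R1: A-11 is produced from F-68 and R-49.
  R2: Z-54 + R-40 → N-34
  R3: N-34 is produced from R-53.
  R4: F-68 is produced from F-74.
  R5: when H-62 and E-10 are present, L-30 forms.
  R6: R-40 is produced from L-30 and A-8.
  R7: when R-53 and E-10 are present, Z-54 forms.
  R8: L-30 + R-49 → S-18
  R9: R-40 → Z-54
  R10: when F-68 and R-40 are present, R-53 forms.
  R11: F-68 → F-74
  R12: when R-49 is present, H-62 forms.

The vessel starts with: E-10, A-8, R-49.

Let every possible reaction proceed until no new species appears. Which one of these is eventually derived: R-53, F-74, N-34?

R-49 present → H-62 forms (R12).
H-62 and E-10 present → L-30 forms (R5).
L-30 and A-8 present → R-40 forms (R6).
R-40 present → Z-54 forms (R9).
Z-54 and R-40 present → N-34 forms (R2).
F-74 would need F-68 (R11), but F-68 never forms. R-53 would need F-68 and R-40 (R10), but F-68 never forms.

N-34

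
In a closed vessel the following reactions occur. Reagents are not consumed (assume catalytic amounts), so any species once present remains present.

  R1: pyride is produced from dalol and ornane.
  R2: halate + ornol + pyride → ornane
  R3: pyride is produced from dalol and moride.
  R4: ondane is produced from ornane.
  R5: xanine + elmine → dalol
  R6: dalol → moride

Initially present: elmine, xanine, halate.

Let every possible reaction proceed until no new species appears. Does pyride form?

xanine and elmine present → dalol forms (R5).
dalol present → moride forms (R6).
dalol and moride present → pyride forms (R3).

Yes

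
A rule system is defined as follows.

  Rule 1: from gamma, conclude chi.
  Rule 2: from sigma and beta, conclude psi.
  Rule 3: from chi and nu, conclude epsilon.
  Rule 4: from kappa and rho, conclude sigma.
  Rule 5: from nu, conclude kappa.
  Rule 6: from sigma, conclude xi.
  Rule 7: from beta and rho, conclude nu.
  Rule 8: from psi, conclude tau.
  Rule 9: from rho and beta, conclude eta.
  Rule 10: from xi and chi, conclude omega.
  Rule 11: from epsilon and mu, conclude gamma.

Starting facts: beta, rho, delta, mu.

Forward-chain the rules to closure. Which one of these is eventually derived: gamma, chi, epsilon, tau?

tau

From beta and rho, Rule 7 gives nu.
From nu, Rule 5 gives kappa.
From kappa and rho, Rule 4 gives sigma.
sigma and beta hold, so psi follows (Rule 2).
From psi, Rule 8 gives tau.
gamma would need epsilon and mu (Rule 11), but epsilon is never established. epsilon would need chi and nu (Rule 3), but chi is never established. chi would need gamma (Rule 1), but gamma is never established.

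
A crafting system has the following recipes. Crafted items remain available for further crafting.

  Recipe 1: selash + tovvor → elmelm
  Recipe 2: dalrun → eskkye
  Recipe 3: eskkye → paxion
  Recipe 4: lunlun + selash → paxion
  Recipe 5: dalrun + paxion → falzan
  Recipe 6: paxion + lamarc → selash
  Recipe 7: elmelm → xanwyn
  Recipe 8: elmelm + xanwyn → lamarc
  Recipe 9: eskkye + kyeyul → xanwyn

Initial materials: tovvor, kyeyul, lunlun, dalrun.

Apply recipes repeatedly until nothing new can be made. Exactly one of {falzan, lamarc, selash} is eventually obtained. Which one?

dalrun → eskkye (Recipe 2).
Using Recipe 3, eskkye makes paxion.
Using Recipe 5, dalrun and paxion make falzan.
selash would need paxion and lamarc (Recipe 6), but lamarc is never obtained. lamarc would need elmelm and xanwyn (Recipe 8), but elmelm is never obtained.

falzan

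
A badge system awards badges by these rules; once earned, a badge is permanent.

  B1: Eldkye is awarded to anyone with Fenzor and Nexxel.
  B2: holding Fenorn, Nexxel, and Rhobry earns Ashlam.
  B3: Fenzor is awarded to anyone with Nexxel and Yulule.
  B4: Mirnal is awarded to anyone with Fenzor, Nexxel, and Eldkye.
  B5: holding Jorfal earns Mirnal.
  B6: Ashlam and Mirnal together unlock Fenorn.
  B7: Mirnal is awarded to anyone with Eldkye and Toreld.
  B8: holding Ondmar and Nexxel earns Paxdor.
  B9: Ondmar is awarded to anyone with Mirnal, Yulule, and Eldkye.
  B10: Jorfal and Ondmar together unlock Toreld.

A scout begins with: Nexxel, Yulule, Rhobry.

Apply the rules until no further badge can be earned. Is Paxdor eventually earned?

With Nexxel and Yulule, Fenzor is earned (B3).
With Fenzor and Nexxel, Eldkye is earned (B1).
With Fenzor, Nexxel, and Eldkye, Mirnal is earned (B4).
With Mirnal, Yulule, and Eldkye, Ondmar is earned (B9).
With Ondmar and Nexxel, Paxdor is earned (B8).

Yes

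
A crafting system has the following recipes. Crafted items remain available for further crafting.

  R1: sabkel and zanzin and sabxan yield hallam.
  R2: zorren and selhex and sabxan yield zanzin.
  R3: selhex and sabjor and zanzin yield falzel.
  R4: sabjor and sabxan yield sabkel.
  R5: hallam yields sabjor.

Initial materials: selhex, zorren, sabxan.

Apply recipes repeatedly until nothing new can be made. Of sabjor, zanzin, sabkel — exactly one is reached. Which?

zanzin

Using R2, zorren, selhex, and sabxan make zanzin.
sabjor would need hallam (R5), but hallam is never obtained. sabkel would need sabjor and sabxan (R4), but sabjor is never obtained.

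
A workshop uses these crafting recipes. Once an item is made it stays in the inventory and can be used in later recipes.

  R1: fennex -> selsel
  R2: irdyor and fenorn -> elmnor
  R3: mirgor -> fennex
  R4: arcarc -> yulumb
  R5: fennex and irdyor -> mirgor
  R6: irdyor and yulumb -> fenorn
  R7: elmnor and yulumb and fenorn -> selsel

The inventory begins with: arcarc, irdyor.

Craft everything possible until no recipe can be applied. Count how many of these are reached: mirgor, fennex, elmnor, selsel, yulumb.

arcarc -> yulumb (R4).
irdyor and yulumb -> fenorn (R6).
Using R2, irdyor and fenorn make elmnor.
elmnor and yulumb and fenorn -> selsel (R7).
mirgor would need fennex and irdyor (R5), but fennex is never obtained.
fennex would need mirgor (R3), but mirgor is never obtained.
elmnor: reached.
selsel: reached.
yulumb: reached.
Reached: elmnor, selsel, and yulumb — 3 of the 5.

3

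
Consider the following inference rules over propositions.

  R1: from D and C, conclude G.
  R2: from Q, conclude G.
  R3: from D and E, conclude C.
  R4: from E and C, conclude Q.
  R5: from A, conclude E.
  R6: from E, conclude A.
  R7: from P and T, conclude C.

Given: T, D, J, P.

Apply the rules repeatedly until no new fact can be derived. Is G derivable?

From P and T, R7 gives C.
D and C hold, so G follows (R1).

Yes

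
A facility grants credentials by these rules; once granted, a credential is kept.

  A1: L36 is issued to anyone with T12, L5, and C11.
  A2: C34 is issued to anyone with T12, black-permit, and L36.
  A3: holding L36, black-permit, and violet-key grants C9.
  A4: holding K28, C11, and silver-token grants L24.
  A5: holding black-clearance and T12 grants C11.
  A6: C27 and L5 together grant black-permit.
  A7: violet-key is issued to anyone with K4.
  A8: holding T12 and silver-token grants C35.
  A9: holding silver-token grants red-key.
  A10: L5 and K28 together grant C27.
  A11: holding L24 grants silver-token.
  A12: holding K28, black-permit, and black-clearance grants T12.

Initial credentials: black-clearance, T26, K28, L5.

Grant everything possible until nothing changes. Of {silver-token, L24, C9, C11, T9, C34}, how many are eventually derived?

Holding L5 and K28 grants C27 (A10).
Holding C27 and L5 grants black-permit (A6).
Holding K28, black-permit, and black-clearance grants T12 (A12).
Holding black-clearance and T12 grants C11 (A5).
Holding T12, L5, and C11 grants L36 (A1).
Holding T12, black-permit, and L36 grants C34 (A2).
silver-token would need L24 (A11), but L24 is never granted.
L24 would need K28, C11, and silver-token (A4), but silver-token is never granted.
C9 would need L36, black-permit, and violet-key (A3), but violet-key is never granted.
C11: reached.
No rule produces T9, and it is not given.
C34: reached.
Reached: C11 and C34 — 2 of the 6.

2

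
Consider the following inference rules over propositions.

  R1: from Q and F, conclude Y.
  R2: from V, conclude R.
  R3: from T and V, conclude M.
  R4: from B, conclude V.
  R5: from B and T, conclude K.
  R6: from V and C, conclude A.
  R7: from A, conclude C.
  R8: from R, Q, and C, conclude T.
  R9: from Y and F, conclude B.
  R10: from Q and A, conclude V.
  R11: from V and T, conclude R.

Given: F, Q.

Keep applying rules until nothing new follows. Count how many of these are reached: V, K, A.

1

From Q and F, R1 gives Y.
Y and F hold, so B follows (R9).
From B, R4 gives V.
V: reached.
K would need B and T (R5), but T is never established.
A would need V and C (R6), but C is never established.
Reached: V — 1 of the 3.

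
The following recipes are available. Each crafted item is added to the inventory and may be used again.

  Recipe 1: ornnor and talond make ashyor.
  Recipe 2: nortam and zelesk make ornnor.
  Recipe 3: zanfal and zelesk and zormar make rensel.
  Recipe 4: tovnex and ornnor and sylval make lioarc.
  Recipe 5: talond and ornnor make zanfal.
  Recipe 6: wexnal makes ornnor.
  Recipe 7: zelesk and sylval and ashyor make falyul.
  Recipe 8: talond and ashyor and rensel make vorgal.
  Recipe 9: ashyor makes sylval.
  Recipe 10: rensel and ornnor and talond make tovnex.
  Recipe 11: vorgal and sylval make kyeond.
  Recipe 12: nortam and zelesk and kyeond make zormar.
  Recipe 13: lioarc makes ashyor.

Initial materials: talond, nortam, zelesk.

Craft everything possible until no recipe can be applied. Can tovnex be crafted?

No

tovnex would need rensel, ornnor, and talond (Recipe 10), but rensel is never obtained.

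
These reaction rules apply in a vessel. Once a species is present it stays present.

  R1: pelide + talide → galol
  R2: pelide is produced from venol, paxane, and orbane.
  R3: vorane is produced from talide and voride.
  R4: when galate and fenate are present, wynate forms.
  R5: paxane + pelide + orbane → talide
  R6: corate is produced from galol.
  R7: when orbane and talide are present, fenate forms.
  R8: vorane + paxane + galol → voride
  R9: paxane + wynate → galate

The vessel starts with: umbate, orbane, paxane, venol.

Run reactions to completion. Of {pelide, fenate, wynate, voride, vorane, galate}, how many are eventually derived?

2

venol, paxane, and orbane present → pelide forms (R2).
paxane, pelide, and orbane present → talide forms (R5).
orbane and talide present → fenate forms (R7).
pelide: reached.
fenate: reached.
wynate would need galate and fenate (R4), but galate never forms.
voride would need vorane, paxane, and galol (R8), but vorane never forms.
vorane would need talide and voride (R3), but voride never forms.
galate would need paxane and wynate (R9), but wynate never forms.
Reached: pelide and fenate — 2 of the 6.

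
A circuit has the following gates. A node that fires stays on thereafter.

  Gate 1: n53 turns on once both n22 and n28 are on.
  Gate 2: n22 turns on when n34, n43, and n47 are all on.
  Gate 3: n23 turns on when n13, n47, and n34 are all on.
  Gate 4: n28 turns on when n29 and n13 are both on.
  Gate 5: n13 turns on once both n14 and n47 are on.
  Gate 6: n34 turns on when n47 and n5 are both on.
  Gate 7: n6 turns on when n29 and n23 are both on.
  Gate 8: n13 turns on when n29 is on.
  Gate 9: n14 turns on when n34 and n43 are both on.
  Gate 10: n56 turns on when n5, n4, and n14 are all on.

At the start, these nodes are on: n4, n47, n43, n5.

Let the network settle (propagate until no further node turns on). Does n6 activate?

n6 would need n29 and n23 (Gate 7), but n29 never turns on.

No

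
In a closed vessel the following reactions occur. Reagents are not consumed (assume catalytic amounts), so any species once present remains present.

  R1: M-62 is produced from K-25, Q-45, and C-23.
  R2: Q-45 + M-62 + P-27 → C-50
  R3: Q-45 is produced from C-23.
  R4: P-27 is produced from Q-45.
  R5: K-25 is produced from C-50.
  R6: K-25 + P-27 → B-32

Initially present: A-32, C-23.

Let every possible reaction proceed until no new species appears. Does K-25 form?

No

K-25 would need C-50 (R5), but C-50 never forms.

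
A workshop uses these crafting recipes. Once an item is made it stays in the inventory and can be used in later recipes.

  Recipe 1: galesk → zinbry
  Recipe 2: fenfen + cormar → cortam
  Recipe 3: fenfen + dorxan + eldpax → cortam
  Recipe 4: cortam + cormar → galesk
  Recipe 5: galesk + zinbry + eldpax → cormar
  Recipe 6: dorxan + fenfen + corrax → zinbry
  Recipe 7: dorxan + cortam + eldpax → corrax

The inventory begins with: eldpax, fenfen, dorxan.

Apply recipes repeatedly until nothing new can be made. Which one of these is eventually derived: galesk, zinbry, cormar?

zinbry

fenfen + dorxan + eldpax → cortam (Recipe 3).
dorxan + cortam + eldpax → corrax (Recipe 7).
dorxan + fenfen + corrax → zinbry (Recipe 6).
galesk would need cortam and cormar (Recipe 4), but cormar is never obtained. cormar would need galesk, zinbry, and eldpax (Recipe 5), but galesk is never obtained.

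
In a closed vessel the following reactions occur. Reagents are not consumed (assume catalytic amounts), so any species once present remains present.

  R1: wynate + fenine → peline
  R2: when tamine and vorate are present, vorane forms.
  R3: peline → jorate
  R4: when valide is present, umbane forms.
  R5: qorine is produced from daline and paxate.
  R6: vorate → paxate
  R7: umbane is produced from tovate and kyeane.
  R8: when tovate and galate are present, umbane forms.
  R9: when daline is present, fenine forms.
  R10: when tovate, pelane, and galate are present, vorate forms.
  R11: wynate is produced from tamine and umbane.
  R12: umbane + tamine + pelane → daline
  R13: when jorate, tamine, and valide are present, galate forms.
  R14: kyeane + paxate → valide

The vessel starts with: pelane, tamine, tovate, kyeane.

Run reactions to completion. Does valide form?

valide would need kyeane and paxate (R14), but paxate never forms.

No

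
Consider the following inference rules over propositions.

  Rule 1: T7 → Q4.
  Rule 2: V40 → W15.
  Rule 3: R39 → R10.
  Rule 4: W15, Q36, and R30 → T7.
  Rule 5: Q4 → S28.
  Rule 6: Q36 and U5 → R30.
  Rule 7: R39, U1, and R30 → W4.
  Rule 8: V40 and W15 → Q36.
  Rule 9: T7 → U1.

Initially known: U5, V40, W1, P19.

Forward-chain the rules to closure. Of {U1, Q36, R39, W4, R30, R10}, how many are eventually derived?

From V40, Rule 2 gives W15.
From V40 and W15, Rule 8 gives Q36.
Q36 and U5 hold, so R30 follows (Rule 6).
From W15, Q36, and R30, Rule 4 gives T7.
From T7, Rule 9 gives U1.
U1: reached.
Q36: reached.
No rule produces R39, and it is not given.
W4 would need R39, U1, and R30 (Rule 7), but R39 is never established.
R30: reached.
R10 would need R39 (Rule 3), but R39 is never established.
Reached: U1, Q36, and R30 — 3 of the 6.

3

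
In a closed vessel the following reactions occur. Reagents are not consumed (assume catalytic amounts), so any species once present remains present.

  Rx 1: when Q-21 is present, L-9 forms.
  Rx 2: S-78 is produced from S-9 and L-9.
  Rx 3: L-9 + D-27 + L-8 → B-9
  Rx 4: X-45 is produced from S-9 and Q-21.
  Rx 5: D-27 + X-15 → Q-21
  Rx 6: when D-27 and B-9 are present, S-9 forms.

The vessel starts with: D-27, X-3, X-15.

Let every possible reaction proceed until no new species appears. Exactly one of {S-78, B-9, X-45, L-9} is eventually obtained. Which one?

L-9

D-27 and X-15 present → Q-21 forms (Rx 5).
Q-21 present → L-9 forms (Rx 1).
X-45 would need S-9 and Q-21 (Rx 4), but S-9 never forms. B-9 would need L-9, D-27, and L-8 (Rx 3), but L-8 never forms. S-78 would need S-9 and L-9 (Rx 2), but S-9 never forms.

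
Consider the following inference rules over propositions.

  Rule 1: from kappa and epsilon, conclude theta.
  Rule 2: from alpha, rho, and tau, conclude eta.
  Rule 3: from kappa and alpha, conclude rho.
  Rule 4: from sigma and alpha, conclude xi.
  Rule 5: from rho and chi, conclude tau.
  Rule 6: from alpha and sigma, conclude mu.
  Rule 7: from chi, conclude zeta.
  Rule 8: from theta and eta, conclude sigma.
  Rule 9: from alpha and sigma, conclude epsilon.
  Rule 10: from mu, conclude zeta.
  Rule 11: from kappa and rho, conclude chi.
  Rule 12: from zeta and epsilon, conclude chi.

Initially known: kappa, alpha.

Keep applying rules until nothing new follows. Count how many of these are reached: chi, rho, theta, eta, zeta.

kappa and alpha hold, so rho follows (Rule 3).
kappa and rho hold, so chi follows (Rule 11).
rho and chi hold, so tau follows (Rule 5).
From chi, Rule 7 gives zeta.
alpha, rho, and tau hold, so eta follows (Rule 2).
chi: reached.
rho: reached.
theta would need kappa and epsilon (Rule 1), but epsilon is never established.
eta: reached.
zeta: reached.
Reached: chi, rho, eta, and zeta — 4 of the 5.

4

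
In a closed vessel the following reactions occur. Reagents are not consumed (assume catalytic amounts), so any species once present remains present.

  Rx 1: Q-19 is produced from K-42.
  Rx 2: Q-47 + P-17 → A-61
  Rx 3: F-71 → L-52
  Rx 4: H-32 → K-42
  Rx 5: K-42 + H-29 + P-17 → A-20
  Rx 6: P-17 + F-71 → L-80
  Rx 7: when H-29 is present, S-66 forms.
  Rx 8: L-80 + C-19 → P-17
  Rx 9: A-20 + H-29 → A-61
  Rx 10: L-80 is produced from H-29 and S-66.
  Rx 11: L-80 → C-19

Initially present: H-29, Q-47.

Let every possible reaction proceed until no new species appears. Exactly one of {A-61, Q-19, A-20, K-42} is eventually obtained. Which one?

H-29 present → S-66 forms (Rx 7).
H-29 and S-66 present → L-80 forms (Rx 10).
L-80 present → C-19 forms (Rx 11).
L-80 and C-19 present → P-17 forms (Rx 8).
Q-47 and P-17 present → A-61 forms (Rx 2).
K-42 would need H-32 (Rx 4), but H-32 never forms. Q-19 would need K-42 (Rx 1), but K-42 never forms. A-20 would need K-42, H-29, and P-17 (Rx 5), but K-42 never forms.

A-61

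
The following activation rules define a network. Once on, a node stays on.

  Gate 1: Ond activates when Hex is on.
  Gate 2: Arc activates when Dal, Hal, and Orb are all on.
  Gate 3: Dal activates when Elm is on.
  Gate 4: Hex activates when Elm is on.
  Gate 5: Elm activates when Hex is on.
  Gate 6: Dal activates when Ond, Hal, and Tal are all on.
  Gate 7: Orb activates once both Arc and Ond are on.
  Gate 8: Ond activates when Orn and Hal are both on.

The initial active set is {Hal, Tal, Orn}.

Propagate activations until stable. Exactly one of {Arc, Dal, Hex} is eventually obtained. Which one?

Dal

Gate 8: Orn and Hal on → Ond on.
Ond, Hal, and Tal are on, so Dal activates (Gate 6).
Hex would need Elm (Gate 4), but Elm never turns on. Arc would need Dal, Hal, and Orb (Gate 2), but Orb never turns on.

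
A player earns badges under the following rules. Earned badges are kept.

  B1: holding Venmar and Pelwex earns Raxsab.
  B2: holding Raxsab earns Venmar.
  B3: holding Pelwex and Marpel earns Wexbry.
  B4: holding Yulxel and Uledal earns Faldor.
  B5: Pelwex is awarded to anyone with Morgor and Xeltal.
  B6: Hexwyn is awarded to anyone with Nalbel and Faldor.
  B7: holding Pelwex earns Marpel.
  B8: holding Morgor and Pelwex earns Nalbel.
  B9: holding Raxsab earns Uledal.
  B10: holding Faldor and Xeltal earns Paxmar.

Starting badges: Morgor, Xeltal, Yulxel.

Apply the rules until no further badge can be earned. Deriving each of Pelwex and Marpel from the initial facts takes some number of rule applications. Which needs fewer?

Pelwex: With Morgor and Xeltal, Pelwex is earned (B5). [1 rule application]
Marpel: With Morgor and Xeltal, Pelwex is earned (B5). With Pelwex, Marpel is earned (B7). [2 rule applications]
Pelwex needs fewer.

Pelwex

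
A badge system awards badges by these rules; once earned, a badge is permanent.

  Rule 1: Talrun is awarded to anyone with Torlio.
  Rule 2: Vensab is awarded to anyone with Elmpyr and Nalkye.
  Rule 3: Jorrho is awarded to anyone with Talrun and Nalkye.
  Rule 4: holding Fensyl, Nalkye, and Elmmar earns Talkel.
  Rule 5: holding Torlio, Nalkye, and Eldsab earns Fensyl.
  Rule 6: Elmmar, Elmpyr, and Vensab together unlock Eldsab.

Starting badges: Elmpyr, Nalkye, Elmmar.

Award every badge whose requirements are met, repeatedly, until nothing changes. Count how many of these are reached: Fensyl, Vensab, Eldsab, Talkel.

2

With Elmpyr and Nalkye, Vensab is earned (Rule 2).
With Elmmar, Elmpyr, and Vensab, Eldsab is earned (Rule 6).
Fensyl would need Torlio, Nalkye, and Eldsab (Rule 5), but Torlio is never earned.
Vensab: reached.
Eldsab: reached.
Talkel would need Fensyl, Nalkye, and Elmmar (Rule 4), but Fensyl is never earned.
Reached: Vensab and Eldsab — 2 of the 4.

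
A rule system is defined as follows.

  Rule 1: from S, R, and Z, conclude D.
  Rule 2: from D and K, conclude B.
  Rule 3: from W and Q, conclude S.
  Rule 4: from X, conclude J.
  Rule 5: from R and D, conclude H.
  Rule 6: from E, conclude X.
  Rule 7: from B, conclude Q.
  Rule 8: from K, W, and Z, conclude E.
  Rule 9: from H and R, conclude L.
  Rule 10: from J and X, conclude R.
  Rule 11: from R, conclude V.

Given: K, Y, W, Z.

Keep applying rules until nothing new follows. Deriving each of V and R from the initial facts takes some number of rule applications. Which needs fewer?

R

R: K, W, and Z hold, so E follows (Rule 8). E holds, so X follows (Rule 6). From X, Rule 4 gives J. From J and X, Rule 10 gives R. [4 rule applications]
V: K, W, and Z hold, so E follows (Rule 8). From E, Rule 6 gives X. From X, Rule 4 gives J. J and X hold, so R follows (Rule 10). From R, Rule 11 gives V. [5 rule applications]
R needs fewer.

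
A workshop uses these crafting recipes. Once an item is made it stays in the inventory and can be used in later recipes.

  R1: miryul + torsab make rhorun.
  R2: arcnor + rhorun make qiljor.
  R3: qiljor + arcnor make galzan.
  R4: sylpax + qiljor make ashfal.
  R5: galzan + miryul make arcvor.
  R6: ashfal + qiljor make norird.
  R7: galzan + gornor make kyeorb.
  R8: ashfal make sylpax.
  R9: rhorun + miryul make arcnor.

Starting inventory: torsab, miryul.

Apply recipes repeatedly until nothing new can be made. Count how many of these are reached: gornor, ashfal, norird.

No rule produces gornor, and it is not given.
ashfal would need sylpax and qiljor (R4), but sylpax is never obtained.
norird would need ashfal and qiljor (R6), but ashfal is never obtained.
None of the 3 are reached.

0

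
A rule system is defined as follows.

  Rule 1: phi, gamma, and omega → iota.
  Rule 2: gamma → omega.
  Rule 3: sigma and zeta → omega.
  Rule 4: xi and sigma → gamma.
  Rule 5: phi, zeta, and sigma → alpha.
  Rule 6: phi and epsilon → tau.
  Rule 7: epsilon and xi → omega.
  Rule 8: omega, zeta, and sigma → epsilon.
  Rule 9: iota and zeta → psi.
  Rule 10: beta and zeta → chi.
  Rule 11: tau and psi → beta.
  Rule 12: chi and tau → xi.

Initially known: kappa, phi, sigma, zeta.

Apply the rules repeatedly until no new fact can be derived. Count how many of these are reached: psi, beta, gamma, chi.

psi would need iota and zeta (Rule 9), but iota is never established.
beta would need tau and psi (Rule 11), but psi is never established.
gamma would need xi and sigma (Rule 4), but xi is never established.
chi would need beta and zeta (Rule 10), but beta is never established.
None of the 4 are reached.

0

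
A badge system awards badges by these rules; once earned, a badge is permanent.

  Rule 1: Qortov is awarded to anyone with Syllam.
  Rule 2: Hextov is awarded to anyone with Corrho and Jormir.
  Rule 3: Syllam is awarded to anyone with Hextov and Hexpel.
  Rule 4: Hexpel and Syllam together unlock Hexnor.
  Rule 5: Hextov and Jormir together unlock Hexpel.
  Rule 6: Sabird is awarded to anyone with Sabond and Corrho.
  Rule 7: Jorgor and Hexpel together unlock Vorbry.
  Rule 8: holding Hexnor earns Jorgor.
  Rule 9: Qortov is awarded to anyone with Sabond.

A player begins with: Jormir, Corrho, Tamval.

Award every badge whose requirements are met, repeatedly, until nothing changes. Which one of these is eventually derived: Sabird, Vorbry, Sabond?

Vorbry

With Corrho and Jormir, Hextov is earned (Rule 2).
With Hextov and Jormir, Hexpel is earned (Rule 5).
With Hextov and Hexpel, Syllam is earned (Rule 3).
With Hexpel and Syllam, Hexnor is earned (Rule 4).
With Hexnor, Jorgor is earned (Rule 8).
With Jorgor and Hexpel, Vorbry is earned (Rule 7).
Sabird would need Sabond and Corrho (Rule 6), but Sabond is never earned. No rule produces Sabond, and it is not given.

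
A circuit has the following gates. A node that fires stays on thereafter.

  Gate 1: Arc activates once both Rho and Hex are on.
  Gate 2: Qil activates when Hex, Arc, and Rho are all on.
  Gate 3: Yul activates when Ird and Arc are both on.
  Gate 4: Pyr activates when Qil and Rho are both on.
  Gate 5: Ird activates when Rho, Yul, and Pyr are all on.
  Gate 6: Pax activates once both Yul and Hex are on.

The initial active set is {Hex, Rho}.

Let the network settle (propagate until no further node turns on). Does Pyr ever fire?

Gate 1: Rho and Hex on → Arc on.
Gate 2: Hex, Arc, and Rho on → Qil on.
Qil and Rho are on, so Pyr activates (Gate 4).

Yes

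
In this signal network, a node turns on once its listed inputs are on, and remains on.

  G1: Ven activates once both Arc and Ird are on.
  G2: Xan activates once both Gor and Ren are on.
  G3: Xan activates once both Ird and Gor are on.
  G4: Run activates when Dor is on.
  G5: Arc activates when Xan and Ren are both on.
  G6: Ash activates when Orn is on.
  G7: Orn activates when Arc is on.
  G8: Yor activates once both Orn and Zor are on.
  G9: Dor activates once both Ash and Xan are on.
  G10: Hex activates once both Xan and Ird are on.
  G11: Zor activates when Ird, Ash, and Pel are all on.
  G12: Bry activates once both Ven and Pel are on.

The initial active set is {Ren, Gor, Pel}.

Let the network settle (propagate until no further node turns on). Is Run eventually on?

Yes

Gor and Ren are on, so Xan activates (G2).
Xan and Ren are on, so Arc activates (G5).
G7: Arc on → Orn on.
G6: Orn on → Ash on.
G9: Ash and Xan on → Dor on.
Dor is on, so Run activates (G4).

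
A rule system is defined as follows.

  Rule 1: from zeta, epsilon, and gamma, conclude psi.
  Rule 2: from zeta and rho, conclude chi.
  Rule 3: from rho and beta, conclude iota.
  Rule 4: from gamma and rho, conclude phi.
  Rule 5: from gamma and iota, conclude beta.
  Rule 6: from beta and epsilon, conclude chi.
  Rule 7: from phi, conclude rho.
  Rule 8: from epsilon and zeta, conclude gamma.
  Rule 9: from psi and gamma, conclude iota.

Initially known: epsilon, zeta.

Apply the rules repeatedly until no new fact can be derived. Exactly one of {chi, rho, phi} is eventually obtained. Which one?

From epsilon and zeta, Rule 8 gives gamma.
From zeta, epsilon, and gamma, Rule 1 gives psi.
psi and gamma hold, so iota follows (Rule 9).
gamma and iota hold, so beta follows (Rule 5).
beta and epsilon hold, so chi follows (Rule 6).
rho would need phi (Rule 7), but phi is never established. phi would need gamma and rho (Rule 4), but rho is never established.

chi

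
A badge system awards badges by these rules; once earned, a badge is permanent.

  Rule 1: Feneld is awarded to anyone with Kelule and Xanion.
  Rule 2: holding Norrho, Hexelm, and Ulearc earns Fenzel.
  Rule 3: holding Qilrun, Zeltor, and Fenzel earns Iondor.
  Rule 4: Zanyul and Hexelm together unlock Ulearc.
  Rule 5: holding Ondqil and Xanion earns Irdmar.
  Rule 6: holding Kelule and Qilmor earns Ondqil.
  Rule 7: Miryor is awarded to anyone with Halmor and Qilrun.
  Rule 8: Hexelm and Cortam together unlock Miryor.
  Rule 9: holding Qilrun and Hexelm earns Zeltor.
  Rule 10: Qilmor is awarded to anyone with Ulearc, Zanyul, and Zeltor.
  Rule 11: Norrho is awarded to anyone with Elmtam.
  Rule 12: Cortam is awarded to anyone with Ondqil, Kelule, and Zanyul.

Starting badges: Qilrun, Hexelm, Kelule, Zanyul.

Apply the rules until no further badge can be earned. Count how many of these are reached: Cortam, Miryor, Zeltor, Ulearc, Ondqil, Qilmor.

With Zanyul and Hexelm, Ulearc is earned (Rule 4).
With Qilrun and Hexelm, Zeltor is earned (Rule 9).
With Ulearc, Zanyul, and Zeltor, Qilmor is earned (Rule 10).
With Kelule and Qilmor, Ondqil is earned (Rule 6).
With Ondqil, Kelule, and Zanyul, Cortam is earned (Rule 12).
With Hexelm and Cortam, Miryor is earned (Rule 8).
Cortam: reached.
Miryor: reached.
Zeltor: reached.
Ulearc: reached.
Ondqil: reached.
Qilmor: reached.
All 6 are reached.

6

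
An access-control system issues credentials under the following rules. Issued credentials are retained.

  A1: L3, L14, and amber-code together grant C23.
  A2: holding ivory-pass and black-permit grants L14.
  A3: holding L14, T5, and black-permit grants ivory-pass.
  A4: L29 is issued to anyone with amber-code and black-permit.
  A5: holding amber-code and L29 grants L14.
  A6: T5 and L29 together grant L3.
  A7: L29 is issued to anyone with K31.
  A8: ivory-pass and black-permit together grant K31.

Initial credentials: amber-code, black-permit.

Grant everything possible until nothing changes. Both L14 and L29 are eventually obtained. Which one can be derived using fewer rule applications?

L29

L29: Holding amber-code and black-permit grants L29 (A4). [1 rule application]
L14: Holding amber-code and black-permit grants L29 (A4). Holding amber-code and L29 grants L14 (A5). [2 rule applications]
L29 needs fewer.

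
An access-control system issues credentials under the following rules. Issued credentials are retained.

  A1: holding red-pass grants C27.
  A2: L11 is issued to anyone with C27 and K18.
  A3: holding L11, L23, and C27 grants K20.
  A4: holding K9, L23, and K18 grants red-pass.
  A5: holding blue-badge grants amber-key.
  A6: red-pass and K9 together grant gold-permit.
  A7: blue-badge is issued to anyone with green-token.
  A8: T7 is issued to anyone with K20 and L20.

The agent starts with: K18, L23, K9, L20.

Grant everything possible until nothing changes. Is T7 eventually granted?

Yes

Holding K9, L23, and K18 grants red-pass (A4).
Holding red-pass grants C27 (A1).
Holding C27 and K18 grants L11 (A2).
Holding L11, L23, and C27 grants K20 (A3).
Holding K20 and L20 grants T7 (A8).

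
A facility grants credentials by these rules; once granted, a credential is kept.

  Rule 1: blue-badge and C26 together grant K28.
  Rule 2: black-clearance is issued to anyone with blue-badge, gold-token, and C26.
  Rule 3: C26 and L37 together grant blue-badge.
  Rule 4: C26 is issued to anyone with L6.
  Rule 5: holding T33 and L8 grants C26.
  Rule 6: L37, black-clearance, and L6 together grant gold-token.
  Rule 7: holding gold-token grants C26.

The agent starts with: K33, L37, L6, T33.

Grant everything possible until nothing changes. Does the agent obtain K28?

Holding L6 grants C26 (Rule 4).
Holding C26 and L37 grants blue-badge (Rule 3).
Holding blue-badge and C26 grants K28 (Rule 1).

Yes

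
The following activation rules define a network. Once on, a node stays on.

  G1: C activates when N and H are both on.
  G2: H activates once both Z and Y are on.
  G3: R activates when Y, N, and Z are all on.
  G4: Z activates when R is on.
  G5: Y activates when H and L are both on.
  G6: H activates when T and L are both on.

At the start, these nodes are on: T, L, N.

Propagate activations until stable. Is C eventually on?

Yes

G6: T and L on → H on.
N and H are on, so C activates (G1).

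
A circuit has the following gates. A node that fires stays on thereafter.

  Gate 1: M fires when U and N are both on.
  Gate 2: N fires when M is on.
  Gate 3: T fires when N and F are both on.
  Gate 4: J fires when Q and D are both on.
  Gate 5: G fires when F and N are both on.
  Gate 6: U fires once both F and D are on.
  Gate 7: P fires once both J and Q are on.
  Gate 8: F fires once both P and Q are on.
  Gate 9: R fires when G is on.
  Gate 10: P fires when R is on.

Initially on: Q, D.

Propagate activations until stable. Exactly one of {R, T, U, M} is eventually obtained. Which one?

U

Q and D are on, so J fires (Gate 4).
J and Q are on, so P fires (Gate 7).
Gate 8: P and Q on → F on.
F and D are on, so U fires (Gate 6).
T would need N and F (Gate 3), but N never turns on. M would need U and N (Gate 1), but N never turns on. R would need G (Gate 9), but G never turns on.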